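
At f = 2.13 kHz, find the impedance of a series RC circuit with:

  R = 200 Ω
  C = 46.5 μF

Step 1 — Angular frequency: ω = 2π·f = 2π·2130 = 1.338e+04 rad/s.
Step 2 — Component impedances:
  R: Z = R = 200 Ω
  C: Z = 1/(jωC) = -j/(ω·C) = 0 - j1.607 Ω
Step 3 — Series combination: Z_total = R + C = 200 - j1.607 Ω = 200∠-0.5° Ω.

Z = 200 - j1.607 Ω = 200∠-0.5° Ω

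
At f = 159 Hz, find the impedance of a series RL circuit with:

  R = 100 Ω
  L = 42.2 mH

Step 1 — Angular frequency: ω = 2π·f = 2π·159 = 999 rad/s.
Step 2 — Component impedances:
  R: Z = R = 100 Ω
  L: Z = jωL = j·999·0.0422 = 0 + j42.16 Ω
Step 3 — Series combination: Z_total = R + L = 100 + j42.16 Ω = 108.5∠22.9° Ω.

Z = 100 + j42.16 Ω = 108.5∠22.9° Ω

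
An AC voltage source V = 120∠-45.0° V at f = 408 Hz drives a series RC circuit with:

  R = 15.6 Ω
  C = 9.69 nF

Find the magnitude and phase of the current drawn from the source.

Step 1 — Angular frequency: ω = 2π·f = 2π·408 = 2564 rad/s.
Step 2 — Component impedances:
  R: Z = R = 15.6 Ω
  C: Z = 1/(jωC) = -j/(ω·C) = 0 - j4.026e+04 Ω
Step 3 — Series combination: Z_total = R + C = 15.6 - j4.026e+04 Ω = 4.026e+04∠-90.0° Ω.
Step 4 — Source phasor: V = 120∠-45.0° V = 84.85 - j84.85 V.
Step 5 — Ohm's law: I = V / Z_total = (84.85 - j84.85) / (15.6 - j4.026e+04) = 0.002109 + j0.002107 A.
Step 6 — Convert to polar: |I| = 0.002981 A, ∠I = 45.0°.

I = 0.002981∠45.0° A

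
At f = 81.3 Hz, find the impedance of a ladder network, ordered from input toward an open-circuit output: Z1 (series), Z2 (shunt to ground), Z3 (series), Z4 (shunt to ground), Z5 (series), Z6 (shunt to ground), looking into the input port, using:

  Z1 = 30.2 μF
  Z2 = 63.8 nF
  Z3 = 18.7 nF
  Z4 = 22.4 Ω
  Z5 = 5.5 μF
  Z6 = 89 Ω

Step 1 — Angular frequency: ω = 2π·f = 2π·81.3 = 510.8 rad/s.
Step 2 — Component impedances:
  Z1: Z = 1/(jωC) = -j/(ω·C) = 0 - j64.82 Ω
  Z2: Z = 1/(jωC) = -j/(ω·C) = 0 - j3.068e+04 Ω
  Z3: Z = 1/(jωC) = -j/(ω·C) = 0 - j1.047e+05 Ω
  Z4: Z = R = 22.4 Ω
  Z5: Z = 1/(jωC) = -j/(ω·C) = 0 - j355.9 Ω
  Z6: Z = R = 89 Ω
Step 3 — Ladder network (open output): work backward from the far end, alternating series and parallel combinations. Z_in = 1.13 - j2.379e+04 Ω = 2.379e+04∠-90.0° Ω.

Z = 1.13 - j2.379e+04 Ω = 2.379e+04∠-90.0° Ω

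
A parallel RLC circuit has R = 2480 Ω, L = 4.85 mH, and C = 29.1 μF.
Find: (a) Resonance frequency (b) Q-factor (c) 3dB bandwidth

Step 1 — Resonance: ω₀ = 1/√(LC) = 1/√(0.00485·2.91e-05) = 2662 rad/s.
Step 2 — f₀ = ω₀/(2π) = 423.6 Hz.
Step 3 — Parallel Q: Q = R/(ω₀L) = 2480/(2662·0.00485) = 192.1.
Step 4 — Bandwidth: Δω = ω₀/Q = 13.86 rad/s; BW = Δω/(2π) = 2.205 Hz.

(a) f₀ = 423.6 Hz  (b) Q = 192.1  (c) BW = 2.205 Hz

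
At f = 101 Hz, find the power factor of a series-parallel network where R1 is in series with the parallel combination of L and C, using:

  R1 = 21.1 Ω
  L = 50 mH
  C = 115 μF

Step 1 — Angular frequency: ω = 2π·f = 2π·101 = 634.6 rad/s.
Step 2 — Component impedances:
  R1: Z = R = 21.1 Ω
  L: Z = jωL = j·634.6·0.05 = 0 + j31.73 Ω
  C: Z = 1/(jωC) = -j/(ω·C) = 0 - j13.7 Ω
Step 3 — Parallel branch: L || C = 1/(1/L + 1/C) = 0 - j24.12 Ω.
Step 4 — Series with R1: Z_total = R1 + (L || C) = 21.1 - j24.12 Ω = 32.04∠-48.8° Ω.
Step 5 — Power factor: PF = cos(φ) = Re(Z)/|Z| = 21.1/32.0448 = 0.6585.
Step 6 — Type: Im(Z) = -24.12 ⇒ leading (phase φ = -48.8°).

PF = 0.6585 (leading, φ = -48.8°)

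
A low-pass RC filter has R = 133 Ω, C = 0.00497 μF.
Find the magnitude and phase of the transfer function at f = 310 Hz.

Step 1 — Angular frequency: ω = 2π·310 = 1948 rad/s.
Step 2 — Transfer function: H(jω) = 1/(1 + jωRC).
Step 3 — Denominator: 1 + jωRC = 1 + j·1948·133·4.97e-09 = 1 + j0.001288.
Step 4 — H = 1 - j0.001288.
Step 5 — Magnitude: |H| = 1 (-0.0 dB); phase: φ = -0.1°.

|H| = 1 (-0.0 dB), φ = -0.1°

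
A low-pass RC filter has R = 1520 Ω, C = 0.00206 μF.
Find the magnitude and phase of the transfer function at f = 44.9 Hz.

Step 1 — Angular frequency: ω = 2π·44.9 = 282.1 rad/s.
Step 2 — Transfer function: H(jω) = 1/(1 + jωRC).
Step 3 — Denominator: 1 + jωRC = 1 + j·282.1·1520·2.06e-09 = 1 + j0.0008834.
Step 4 — H = 1 - j0.0008834.
Step 5 — Magnitude: |H| = 1 (-0.0 dB); phase: φ = -0.1°.

|H| = 1 (-0.0 dB), φ = -0.1°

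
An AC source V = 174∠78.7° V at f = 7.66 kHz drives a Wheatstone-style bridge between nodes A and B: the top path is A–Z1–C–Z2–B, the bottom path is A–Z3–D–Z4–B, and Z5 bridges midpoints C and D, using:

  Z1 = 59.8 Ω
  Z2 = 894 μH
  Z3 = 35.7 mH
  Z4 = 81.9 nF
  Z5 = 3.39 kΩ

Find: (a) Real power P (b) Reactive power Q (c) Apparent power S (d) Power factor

Step 1 — Angular frequency: ω = 2π·f = 2π·7660 = 4.813e+04 rad/s.
Step 2 — Component impedances:
  Z1: Z = R = 59.8 Ω
  Z2: Z = jωL = j·4.813e+04·0.000894 = 0 + j43.03 Ω
  Z3: Z = jωL = j·4.813e+04·0.0357 = 0 + j1718 Ω
  Z4: Z = 1/(jωC) = -j/(ω·C) = 0 - j253.7 Ω
  Z5: Z = R = 3390 Ω
Step 3 — Bridge requires nodal analysis (the Z5 bridge couples midpoints C and D, so the two paths cannot be reduced to a simple series/parallel combination). Setting node B to ground and injecting 1 A at node A, the 3-node admittance system at A, C, D solves to V_A = Z_AB = 57.06 + j43.85 Ω = 71.96∠37.5° Ω.
Step 4 — Source phasor: V = 174∠78.7° V = 34.09 + j170.6 V.
Step 5 — Current: I = V / Z = 1.82 + j1.591 A = 2.418∠41.2° A.
Step 6 — Complex power: S = V·I* = 333.6 + j256.4 VA.
Step 7 — Real power: P = Re(S) = 333.6 W.
Step 8 — Reactive power: Q = Im(S) = 256.4 VAR.
Step 9 — Apparent power: |S| = 420.7 VA.
Step 10 — Power factor: PF = P/|S| = 0.7929 (lagging).

(a) P = 333.6 W  (b) Q = 256.4 VAR  (c) S = 420.7 VA  (d) PF = 0.7929 (lagging)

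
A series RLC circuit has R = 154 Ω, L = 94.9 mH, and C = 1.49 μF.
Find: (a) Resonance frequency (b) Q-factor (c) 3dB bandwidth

Step 1 — Resonance: ω₀ = 1/√(LC) = 1/√(0.0949·1.49e-06) = 2659 rad/s.
Step 2 — f₀ = ω₀/(2π) = 423.2 Hz.
Step 3 — Series Q: Q = ω₀L/R = 2659·0.0949/154 = 1.639.
Step 4 — Bandwidth: Δω = ω₀/Q = 1623 rad/s; BW = Δω/(2π) = 258.3 Hz.

(a) f₀ = 423.2 Hz  (b) Q = 1.639  (c) BW = 258.3 Hz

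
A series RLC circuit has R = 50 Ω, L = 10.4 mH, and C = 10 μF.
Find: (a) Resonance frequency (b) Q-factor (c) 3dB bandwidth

Step 1 — Resonance: ω₀ = 1/√(LC) = 1/√(0.0104·1e-05) = 3101 rad/s.
Step 2 — f₀ = ω₀/(2π) = 493.5 Hz.
Step 3 — Series Q: Q = ω₀L/R = 3101·0.0104/50 = 0.645.
Step 4 — Bandwidth: Δω = ω₀/Q = 4808 rad/s; BW = Δω/(2π) = 765.2 Hz.

(a) f₀ = 493.5 Hz  (b) Q = 0.645  (c) BW = 765.2 Hz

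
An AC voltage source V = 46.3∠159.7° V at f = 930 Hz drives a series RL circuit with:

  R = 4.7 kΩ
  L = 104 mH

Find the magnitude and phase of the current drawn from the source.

Step 1 — Angular frequency: ω = 2π·f = 2π·930 = 5843 rad/s.
Step 2 — Component impedances:
  R: Z = R = 4700 Ω
  L: Z = jωL = j·5843·0.104 = 0 + j607.7 Ω
Step 3 — Series combination: Z_total = R + L = 4700 + j607.7 Ω = 4739∠7.4° Ω.
Step 4 — Source phasor: V = 46.3∠159.7° V = -43.42 + j16.06 V.
Step 5 — Ohm's law: I = V / Z_total = (-43.42 + j16.06) / (4700 + j607.7) = -0.008653 + j0.004536 A.
Step 6 — Convert to polar: |I| = 0.00977 A, ∠I = 152.3°.

I = 0.00977∠152.3° A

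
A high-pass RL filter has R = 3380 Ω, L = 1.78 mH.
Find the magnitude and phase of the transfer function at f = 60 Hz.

Step 1 — Angular frequency: ω = 2π·60 = 377 rad/s.
Step 2 — Transfer function: H(jω) = jωL/(R + jωL).
Step 3 — Numerator jωL = j·0.671; denominator R + jωL = 3380 + j0.671.
Step 4 — H = 3.942e-08 + j0.0001985.
Step 5 — Magnitude: |H| = 0.0001985 (-74.0 dB); phase: φ = 90.0°.

|H| = 0.0001985 (-74.0 dB), φ = 90.0°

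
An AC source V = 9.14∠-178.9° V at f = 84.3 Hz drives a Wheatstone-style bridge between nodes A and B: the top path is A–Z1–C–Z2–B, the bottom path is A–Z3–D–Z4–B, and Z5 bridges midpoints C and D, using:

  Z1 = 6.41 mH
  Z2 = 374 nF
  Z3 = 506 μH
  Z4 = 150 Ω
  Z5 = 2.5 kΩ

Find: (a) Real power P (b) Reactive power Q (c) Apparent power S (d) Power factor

Step 1 — Angular frequency: ω = 2π·f = 2π·84.3 = 529.7 rad/s.
Step 2 — Component impedances:
  Z1: Z = jωL = j·529.7·0.00641 = 0 + j3.395 Ω
  Z2: Z = 1/(jωC) = -j/(ω·C) = 0 - j5048 Ω
  Z3: Z = jωL = j·529.7·0.000506 = 0 + j0.268 Ω
  Z4: Z = R = 150 Ω
  Z5: Z = R = 2500 Ω
Step 3 — Bridge requires nodal analysis (the Z5 bridge couples midpoints C and D, so the two paths cannot be reduced to a simple series/parallel combination). Setting node B to ground and injecting 1 A at node A, the 3-node admittance system at A, C, D solves to V_A = Z_AB = 149.9 - j4.189 Ω = 149.9∠-1.6° Ω.
Step 4 — Source phasor: V = 9.14∠-178.9° V = -9.138 - j0.1755 V.
Step 5 — Current: I = V / Z = -0.06089 - j0.002872 A = 0.06096∠-177.3° A.
Step 6 — Complex power: S = V·I* = 0.5569 - j0.01557 VA.
Step 7 — Real power: P = Re(S) = 0.5569 W.
Step 8 — Reactive power: Q = Im(S) = -0.01557 VAR.
Step 9 — Apparent power: |S| = 0.5571 VA.
Step 10 — Power factor: PF = P/|S| = 0.9996 (leading).

(a) P = 0.5569 W  (b) Q = -0.01557 VAR  (c) S = 0.5571 VA  (d) PF = 0.9996 (leading)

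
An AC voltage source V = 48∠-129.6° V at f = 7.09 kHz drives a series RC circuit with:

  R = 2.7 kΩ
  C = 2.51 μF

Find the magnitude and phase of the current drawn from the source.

Step 1 — Angular frequency: ω = 2π·f = 2π·7090 = 4.455e+04 rad/s.
Step 2 — Component impedances:
  R: Z = R = 2700 Ω
  C: Z = 1/(jωC) = -j/(ω·C) = 0 - j8.943 Ω
Step 3 — Series combination: Z_total = R + C = 2700 - j8.943 Ω = 2700∠-0.2° Ω.
Step 4 — Source phasor: V = 48∠-129.6° V = -30.6 - j36.98 V.
Step 5 — Ohm's law: I = V / Z_total = (-30.6 - j36.98) / (2700 - j8.943) = -0.01129 - j0.01374 A.
Step 6 — Convert to polar: |I| = 0.01778 A, ∠I = -129.4°.

I = 0.01778∠-129.4° A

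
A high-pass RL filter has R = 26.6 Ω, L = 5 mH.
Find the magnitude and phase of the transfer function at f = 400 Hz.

Step 1 — Angular frequency: ω = 2π·400 = 2513 rad/s.
Step 2 — Transfer function: H(jω) = jωL/(R + jωL).
Step 3 — Numerator jωL = j·12.57; denominator R + jωL = 26.6 + j12.57.
Step 4 — H = 0.1825 + j0.3862.
Step 5 — Magnitude: |H| = 0.4272 (-7.4 dB); phase: φ = 64.7°.

|H| = 0.4272 (-7.4 dB), φ = 64.7°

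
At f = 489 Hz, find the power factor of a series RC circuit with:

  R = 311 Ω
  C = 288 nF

Step 1 — Angular frequency: ω = 2π·f = 2π·489 = 3072 rad/s.
Step 2 — Component impedances:
  R: Z = R = 311 Ω
  C: Z = 1/(jωC) = -j/(ω·C) = 0 - j1130 Ω
Step 3 — Series combination: Z_total = R + C = 311 - j1130 Ω = 1172∠-74.6° Ω.
Step 4 — Power factor: PF = cos(φ) = Re(Z)/|Z| = 311/1172.1 = 0.2653.
Step 5 — Type: Im(Z) = -1130 ⇒ leading (phase φ = -74.6°).

PF = 0.2653 (leading, φ = -74.6°)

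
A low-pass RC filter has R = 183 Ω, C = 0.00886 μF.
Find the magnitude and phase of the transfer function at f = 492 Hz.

Step 1 — Angular frequency: ω = 2π·492 = 3091 rad/s.
Step 2 — Transfer function: H(jω) = 1/(1 + jωRC).
Step 3 — Denominator: 1 + jωRC = 1 + j·3091·183·8.86e-09 = 1 + j0.005012.
Step 4 — H = 1 - j0.005012.
Step 5 — Magnitude: |H| = 1 (-0.0 dB); phase: φ = -0.3°.

|H| = 1 (-0.0 dB), φ = -0.3°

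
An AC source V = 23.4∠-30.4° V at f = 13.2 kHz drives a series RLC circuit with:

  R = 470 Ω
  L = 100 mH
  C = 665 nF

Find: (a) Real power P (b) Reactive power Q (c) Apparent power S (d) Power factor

Step 1 — Angular frequency: ω = 2π·f = 2π·1.32e+04 = 8.294e+04 rad/s.
Step 2 — Component impedances:
  R: Z = R = 470 Ω
  L: Z = jωL = j·8.294e+04·0.1 = 0 + j8294 Ω
  C: Z = 1/(jωC) = -j/(ω·C) = 0 - j18.13 Ω
Step 3 — Series combination: Z_total = R + L + C = 470 + j8276 Ω = 8289∠86.7° Ω.
Step 4 — Source phasor: V = 23.4∠-30.4° V = 20.18 - j11.84 V.
Step 5 — Current: I = V / Z = -0.001288 - j0.002512 A = 0.002823∠-117.1° A.
Step 6 — Complex power: S = V·I* = 0.003746 + j0.06595 VA.
Step 7 — Real power: P = Re(S) = 0.003746 W.
Step 8 — Reactive power: Q = Im(S) = 0.06595 VAR.
Step 9 — Apparent power: |S| = 0.06606 VA.
Step 10 — Power factor: PF = P/|S| = 0.0567 (lagging).

(a) P = 0.003746 W  (b) Q = 0.06595 VAR  (c) S = 0.06606 VA  (d) PF = 0.0567 (lagging)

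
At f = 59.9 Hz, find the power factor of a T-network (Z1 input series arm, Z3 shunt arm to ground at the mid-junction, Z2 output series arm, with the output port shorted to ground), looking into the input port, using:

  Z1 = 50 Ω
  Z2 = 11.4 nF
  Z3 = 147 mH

Step 1 — Angular frequency: ω = 2π·f = 2π·59.9 = 376.4 rad/s.
Step 2 — Component impedances:
  Z1: Z = R = 50 Ω
  Z2: Z = 1/(jωC) = -j/(ω·C) = 0 - j2.331e+05 Ω
  Z3: Z = jωL = j·376.4·0.147 = 0 + j55.33 Ω
Step 3 — With the output port shorted to ground, the output series arm Z2 runs from the junction to ground; the shunt arm Z3 also runs from the junction to ground. They appear in parallel: Z3 || Z2 = 0 + j55.34 Ω.
Step 4 — Series with input arm Z1: Z_in = Z1 + (Z3 || Z2) = 50 + j55.34 Ω = 74.58∠47.9° Ω.
Step 5 — Power factor: PF = cos(φ) = Re(Z)/|Z| = 50/74.58 = 0.6704.
Step 6 — Type: Im(Z) = 55.34 ⇒ lagging (phase φ = 47.9°).

PF = 0.6704 (lagging, φ = 47.9°)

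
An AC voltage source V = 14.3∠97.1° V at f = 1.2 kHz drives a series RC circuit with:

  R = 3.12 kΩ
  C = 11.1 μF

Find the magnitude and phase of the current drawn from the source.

Step 1 — Angular frequency: ω = 2π·f = 2π·1200 = 7540 rad/s.
Step 2 — Component impedances:
  R: Z = R = 3120 Ω
  C: Z = 1/(jωC) = -j/(ω·C) = 0 - j11.95 Ω
Step 3 — Series combination: Z_total = R + C = 3120 - j11.95 Ω = 3120∠-0.2° Ω.
Step 4 — Source phasor: V = 14.3∠97.1° V = -1.768 + j14.19 V.
Step 5 — Ohm's law: I = V / Z_total = (-1.768 + j14.19) / (3120 - j11.95) = -0.0005839 + j0.004546 A.
Step 6 — Convert to polar: |I| = 0.004583 A, ∠I = 97.3°.

I = 0.004583∠97.3° A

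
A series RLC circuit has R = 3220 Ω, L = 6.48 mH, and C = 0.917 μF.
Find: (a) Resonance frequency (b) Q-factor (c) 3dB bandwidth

Step 1 — Resonance: ω₀ = 1/√(LC) = 1/√(0.00648·9.17e-07) = 1.297e+04 rad/s.
Step 2 — f₀ = ω₀/(2π) = 2065 Hz.
Step 3 — Series Q: Q = ω₀L/R = 1.297e+04·0.00648/3220 = 0.02611.
Step 4 — Bandwidth: Δω = ω₀/Q = 4.969e+05 rad/s; BW = Δω/(2π) = 7.909e+04 Hz.

(a) f₀ = 2065 Hz  (b) Q = 0.02611  (c) BW = 7.909e+04 Hz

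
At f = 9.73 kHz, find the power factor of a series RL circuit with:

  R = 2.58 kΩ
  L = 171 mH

Step 1 — Angular frequency: ω = 2π·f = 2π·9730 = 6.114e+04 rad/s.
Step 2 — Component impedances:
  R: Z = R = 2580 Ω
  L: Z = jωL = j·6.114e+04·0.171 = 0 + j1.045e+04 Ω
Step 3 — Series combination: Z_total = R + L = 2580 + j1.045e+04 Ω = 1.077e+04∠76.1° Ω.
Step 4 — Power factor: PF = cos(φ) = Re(Z)/|Z| = 2580/1.077e+04 = 0.2396.
Step 5 — Type: Im(Z) = 1.045e+04 ⇒ lagging (phase φ = 76.1°).

PF = 0.2396 (lagging, φ = 76.1°)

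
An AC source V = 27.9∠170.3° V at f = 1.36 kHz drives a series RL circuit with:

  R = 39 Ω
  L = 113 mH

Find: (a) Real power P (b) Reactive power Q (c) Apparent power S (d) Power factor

Step 1 — Angular frequency: ω = 2π·f = 2π·1360 = 8545 rad/s.
Step 2 — Component impedances:
  R: Z = R = 39 Ω
  L: Z = jωL = j·8545·0.113 = 0 + j965.6 Ω
Step 3 — Series combination: Z_total = R + L = 39 + j965.6 Ω = 966.4∠87.7° Ω.
Step 4 — Source phasor: V = 27.9∠170.3° V = -27.5 + j4.701 V.
Step 5 — Current: I = V / Z = 0.003712 + j0.02863 A = 0.02887∠82.6° A.
Step 6 — Complex power: S = V·I* = 0.03251 + j0.8048 VA.
Step 7 — Real power: P = Re(S) = 0.03251 W.
Step 8 — Reactive power: Q = Im(S) = 0.8048 VAR.
Step 9 — Apparent power: |S| = 0.8055 VA.
Step 10 — Power factor: PF = P/|S| = 0.04036 (lagging).

(a) P = 0.03251 W  (b) Q = 0.8048 VAR  (c) S = 0.8055 VA  (d) PF = 0.04036 (lagging)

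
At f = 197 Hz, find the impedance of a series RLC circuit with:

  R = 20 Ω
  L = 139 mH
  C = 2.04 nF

Step 1 — Angular frequency: ω = 2π·f = 2π·197 = 1238 rad/s.
Step 2 — Component impedances:
  R: Z = R = 20 Ω
  L: Z = jωL = j·1238·0.139 = 0 + j172.1 Ω
  C: Z = 1/(jωC) = -j/(ω·C) = 0 - j3.96e+05 Ω
Step 3 — Series combination: Z_total = R + L + C = 20 - j3.959e+05 Ω = 3.959e+05∠-90.0° Ω.

Z = 20 - j3.959e+05 Ω = 3.959e+05∠-90.0° Ω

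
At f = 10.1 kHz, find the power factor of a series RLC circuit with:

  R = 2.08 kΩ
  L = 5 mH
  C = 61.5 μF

Step 1 — Angular frequency: ω = 2π·f = 2π·1.01e+04 = 6.346e+04 rad/s.
Step 2 — Component impedances:
  R: Z = R = 2080 Ω
  L: Z = jωL = j·6.346e+04·0.005 = 0 + j317.3 Ω
  C: Z = 1/(jωC) = -j/(ω·C) = 0 - j0.2562 Ω
Step 3 — Series combination: Z_total = R + L + C = 2080 + j317 Ω = 2104∠8.7° Ω.
Step 4 — Power factor: PF = cos(φ) = Re(Z)/|Z| = 2080/2104 = 0.9886.
Step 5 — Type: Im(Z) = 317 ⇒ lagging (phase φ = 8.7°).

PF = 0.9886 (lagging, φ = 8.7°)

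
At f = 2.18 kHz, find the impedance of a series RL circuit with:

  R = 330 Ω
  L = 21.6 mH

Step 1 — Angular frequency: ω = 2π·f = 2π·2180 = 1.37e+04 rad/s.
Step 2 — Component impedances:
  R: Z = R = 330 Ω
  L: Z = jωL = j·1.37e+04·0.0216 = 0 + j295.9 Ω
Step 3 — Series combination: Z_total = R + L = 330 + j295.9 Ω = 443.2∠41.9° Ω.

Z = 330 + j295.9 Ω = 443.2∠41.9° Ω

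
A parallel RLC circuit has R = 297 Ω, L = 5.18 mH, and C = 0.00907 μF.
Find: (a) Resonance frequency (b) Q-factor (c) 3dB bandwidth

Step 1 — Resonance: ω₀ = 1/√(LC) = 1/√(0.00518·9.07e-09) = 1.459e+05 rad/s.
Step 2 — f₀ = ω₀/(2π) = 2.322e+04 Hz.
Step 3 — Parallel Q: Q = R/(ω₀L) = 297/(1.459e+05·0.00518) = 0.393.
Step 4 — Bandwidth: Δω = ω₀/Q = 3.712e+05 rad/s; BW = Δω/(2π) = 5.908e+04 Hz.

(a) f₀ = 2.322e+04 Hz  (b) Q = 0.393  (c) BW = 5.908e+04 Hz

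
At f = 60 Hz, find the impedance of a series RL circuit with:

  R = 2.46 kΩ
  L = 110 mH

Step 1 — Angular frequency: ω = 2π·f = 2π·60 = 377 rad/s.
Step 2 — Component impedances:
  R: Z = R = 2460 Ω
  L: Z = jωL = j·377·0.11 = 0 + j41.47 Ω
Step 3 — Series combination: Z_total = R + L = 2460 + j41.47 Ω = 2460∠1.0° Ω.

Z = 2460 + j41.47 Ω = 2460∠1.0° Ω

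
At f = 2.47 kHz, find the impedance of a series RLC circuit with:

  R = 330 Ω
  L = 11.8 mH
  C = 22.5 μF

Step 1 — Angular frequency: ω = 2π·f = 2π·2470 = 1.552e+04 rad/s.
Step 2 — Component impedances:
  R: Z = R = 330 Ω
  L: Z = jωL = j·1.552e+04·0.0118 = 0 + j183.1 Ω
  C: Z = 1/(jωC) = -j/(ω·C) = 0 - j2.864 Ω
Step 3 — Series combination: Z_total = R + L + C = 330 + j180.3 Ω = 376∠28.6° Ω.

Z = 330 + j180.3 Ω = 376∠28.6° Ω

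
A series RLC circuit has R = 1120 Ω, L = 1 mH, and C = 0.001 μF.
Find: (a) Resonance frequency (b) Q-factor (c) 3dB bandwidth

Step 1 — Resonance condition Im(Z)=0 gives ω₀ = 1/√(LC).
Step 2 — ω₀ = 1/√(0.001·1e-09) = 1e+06 rad/s.
Step 3 — f₀ = ω₀/(2π) = 1.592e+05 Hz.
Step 4 — Series Q: Q = ω₀L/R = 1e+06·0.001/1120 = 0.8929.
Step 5 — 3dB bandwidth: Δω = ω₀/Q = 1.12e+06 rad/s; BW = Δω/(2π) = 1.783e+05 Hz.

(a) f₀ = 1.592e+05 Hz  (b) Q = 0.8929  (c) BW = 1.783e+05 Hz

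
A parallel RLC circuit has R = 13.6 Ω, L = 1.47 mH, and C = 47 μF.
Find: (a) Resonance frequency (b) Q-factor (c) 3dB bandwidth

Step 1 — Resonance: ω₀ = 1/√(LC) = 1/√(0.00147·4.7e-05) = 3804 rad/s.
Step 2 — f₀ = ω₀/(2π) = 605.5 Hz.
Step 3 — Parallel Q: Q = R/(ω₀L) = 13.6/(3804·0.00147) = 2.432.
Step 4 — Bandwidth: Δω = ω₀/Q = 1564 rad/s; BW = Δω/(2π) = 249 Hz.

(a) f₀ = 605.5 Hz  (b) Q = 2.432  (c) BW = 249 Hz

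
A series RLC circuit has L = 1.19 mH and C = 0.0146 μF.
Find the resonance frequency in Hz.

Step 1 — Resonance condition Im(Z)=0 gives ω₀ = 1/√(LC).
Step 2 — ω₀ = 1/√(0.00119·1.46e-08) = 2.399e+05 rad/s.
Step 3 — f₀ = ω₀/(2π) = 3.818e+04 Hz.

f₀ = 3.818e+04 Hz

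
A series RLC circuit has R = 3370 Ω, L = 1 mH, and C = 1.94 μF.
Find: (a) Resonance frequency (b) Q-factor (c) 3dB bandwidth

Step 1 — Resonance: ω₀ = 1/√(LC) = 1/√(0.001·1.94e-06) = 2.27e+04 rad/s.
Step 2 — f₀ = ω₀/(2π) = 3613 Hz.
Step 3 — Series Q: Q = ω₀L/R = 2.27e+04·0.001/3370 = 0.006737.
Step 4 — Bandwidth: Δω = ω₀/Q = 3.37e+06 rad/s; BW = Δω/(2π) = 5.364e+05 Hz.

(a) f₀ = 3613 Hz  (b) Q = 0.006737  (c) BW = 5.364e+05 Hz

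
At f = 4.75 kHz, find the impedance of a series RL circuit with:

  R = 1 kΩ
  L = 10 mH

Step 1 — Angular frequency: ω = 2π·f = 2π·4750 = 2.985e+04 rad/s.
Step 2 — Component impedances:
  R: Z = R = 1000 Ω
  L: Z = jωL = j·2.985e+04·0.01 = 0 + j298.5 Ω
Step 3 — Series combination: Z_total = R + L = 1000 + j298.5 Ω = 1044∠16.6° Ω.

Z = 1000 + j298.5 Ω = 1044∠16.6° Ω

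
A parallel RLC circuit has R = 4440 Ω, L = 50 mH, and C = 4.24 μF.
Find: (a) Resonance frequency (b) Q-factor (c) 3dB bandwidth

Step 1 — Resonance: ω₀ = 1/√(LC) = 1/√(0.05·4.24e-06) = 2172 rad/s.
Step 2 — f₀ = ω₀/(2π) = 345.7 Hz.
Step 3 — Parallel Q: Q = R/(ω₀L) = 4440/(2172·0.05) = 40.89.
Step 4 — Bandwidth: Δω = ω₀/Q = 53.12 rad/s; BW = Δω/(2π) = 8.454 Hz.

(a) f₀ = 345.7 Hz  (b) Q = 40.89  (c) BW = 8.454 Hz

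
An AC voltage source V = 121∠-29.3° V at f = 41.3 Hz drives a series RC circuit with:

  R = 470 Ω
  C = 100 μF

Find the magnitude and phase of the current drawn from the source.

Step 1 — Angular frequency: ω = 2π·f = 2π·41.3 = 259.5 rad/s.
Step 2 — Component impedances:
  R: Z = R = 470 Ω
  C: Z = 1/(jωC) = -j/(ω·C) = 0 - j38.54 Ω
Step 3 — Series combination: Z_total = R + C = 470 - j38.54 Ω = 471.6∠-4.7° Ω.
Step 4 — Source phasor: V = 121∠-29.3° V = 105.5 - j59.22 V.
Step 5 — Ohm's law: I = V / Z_total = (105.5 - j59.22) / (470 - j38.54) = 0.2333 - j0.1069 A.
Step 6 — Convert to polar: |I| = 0.2566 A, ∠I = -24.6°.

I = 0.2566∠-24.6° A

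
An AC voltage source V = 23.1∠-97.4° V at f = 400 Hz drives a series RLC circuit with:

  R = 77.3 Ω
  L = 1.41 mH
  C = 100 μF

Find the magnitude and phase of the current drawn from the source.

Step 1 — Angular frequency: ω = 2π·f = 2π·400 = 2513 rad/s.
Step 2 — Component impedances:
  R: Z = R = 77.3 Ω
  L: Z = jωL = j·2513·0.00141 = 0 + j3.544 Ω
  C: Z = 1/(jωC) = -j/(ω·C) = 0 - j3.979 Ω
Step 3 — Series combination: Z_total = R + L + C = 77.3 - j0.4352 Ω = 77.3∠-0.3° Ω.
Step 4 — Source phasor: V = 23.1∠-97.4° V = -2.975 - j22.91 V.
Step 5 — Ohm's law: I = V / Z_total = (-2.975 - j22.91) / (77.3 - j0.4352) = -0.03682 - j0.2966 A.
Step 6 — Convert to polar: |I| = 0.2988 A, ∠I = -97.1°.

I = 0.2988∠-97.1° A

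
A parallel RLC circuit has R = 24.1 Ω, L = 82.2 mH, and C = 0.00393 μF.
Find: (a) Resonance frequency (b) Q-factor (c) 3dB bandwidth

Step 1 — Resonance: ω₀ = 1/√(LC) = 1/√(0.0822·3.93e-09) = 5.564e+04 rad/s.
Step 2 — f₀ = ω₀/(2π) = 8855 Hz.
Step 3 — Parallel Q: Q = R/(ω₀L) = 24.1/(5.564e+04·0.0822) = 0.00527.
Step 4 — Bandwidth: Δω = ω₀/Q = 1.056e+07 rad/s; BW = Δω/(2π) = 1.68e+06 Hz.

(a) f₀ = 8855 Hz  (b) Q = 0.00527  (c) BW = 1.68e+06 Hz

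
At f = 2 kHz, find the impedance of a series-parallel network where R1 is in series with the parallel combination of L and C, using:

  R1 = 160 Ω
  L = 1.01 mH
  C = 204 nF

Step 1 — Angular frequency: ω = 2π·f = 2π·2000 = 1.257e+04 rad/s.
Step 2 — Component impedances:
  R1: Z = R = 160 Ω
  L: Z = jωL = j·1.257e+04·0.00101 = 0 + j12.69 Ω
  C: Z = 1/(jωC) = -j/(ω·C) = 0 - j390.1 Ω
Step 3 — Parallel branch: L || C = 1/(1/L + 1/C) = 0 + j13.12 Ω.
Step 4 — Series with R1: Z_total = R1 + (L || C) = 160 + j13.12 Ω = 160.5∠4.7° Ω.

Z = 160 + j13.12 Ω = 160.5∠4.7° Ω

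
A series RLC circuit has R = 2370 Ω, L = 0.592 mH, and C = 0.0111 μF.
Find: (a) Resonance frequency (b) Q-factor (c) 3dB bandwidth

Step 1 — Resonance: ω₀ = 1/√(LC) = 1/√(0.000592·1.11e-08) = 3.901e+05 rad/s.
Step 2 — f₀ = ω₀/(2π) = 6.209e+04 Hz.
Step 3 — Series Q: Q = ω₀L/R = 3.901e+05·0.000592/2370 = 0.09744.
Step 4 — Bandwidth: Δω = ω₀/Q = 4.003e+06 rad/s; BW = Δω/(2π) = 6.372e+05 Hz.

(a) f₀ = 6.209e+04 Hz  (b) Q = 0.09744  (c) BW = 6.372e+05 Hz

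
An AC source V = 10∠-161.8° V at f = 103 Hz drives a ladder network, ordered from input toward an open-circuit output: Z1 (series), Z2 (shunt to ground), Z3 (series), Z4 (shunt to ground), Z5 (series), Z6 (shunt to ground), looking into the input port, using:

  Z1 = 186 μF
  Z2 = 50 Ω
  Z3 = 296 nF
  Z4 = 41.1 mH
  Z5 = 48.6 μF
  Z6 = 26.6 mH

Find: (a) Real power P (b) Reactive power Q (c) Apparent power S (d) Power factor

Step 1 — Angular frequency: ω = 2π·f = 2π·103 = 647.2 rad/s.
Step 2 — Component impedances:
  Z1: Z = 1/(jωC) = -j/(ω·C) = 0 - j8.307 Ω
  Z2: Z = R = 50 Ω
  Z3: Z = 1/(jωC) = -j/(ω·C) = 0 - j5220 Ω
  Z4: Z = jωL = j·647.2·0.0411 = 0 + j26.6 Ω
  Z5: Z = 1/(jωC) = -j/(ω·C) = 0 - j31.79 Ω
  Z6: Z = jωL = j·647.2·0.0266 = 0 + j17.21 Ω
Step 3 — Ladder network (open output): work backward from the far end, alternating series and parallel combinations. Z_in = 50 - j8.783 Ω = 50.76∠-10.0° Ω.
Step 4 — Source phasor: V = 10∠-161.8° V = -9.5 - j3.123 V.
Step 5 — Current: I = V / Z = -0.1737 - j0.09298 A = 0.197∠-151.8° A.
Step 6 — Complex power: S = V·I* = 1.94 - j0.3409 VA.
Step 7 — Real power: P = Re(S) = 1.94 W.
Step 8 — Reactive power: Q = Im(S) = -0.3409 VAR.
Step 9 — Apparent power: |S| = 1.97 VA.
Step 10 — Power factor: PF = P/|S| = 0.9849 (leading).

(a) P = 1.94 W  (b) Q = -0.3409 VAR  (c) S = 1.97 VA  (d) PF = 0.9849 (leading)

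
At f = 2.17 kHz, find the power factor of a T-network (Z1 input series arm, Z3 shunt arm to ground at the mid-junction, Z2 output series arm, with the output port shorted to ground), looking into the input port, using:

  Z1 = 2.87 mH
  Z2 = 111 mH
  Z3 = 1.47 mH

Step 1 — Angular frequency: ω = 2π·f = 2π·2170 = 1.363e+04 rad/s.
Step 2 — Component impedances:
  Z1: Z = jωL = j·1.363e+04·0.00287 = 0 + j39.13 Ω
  Z2: Z = jωL = j·1.363e+04·0.111 = 0 + j1513 Ω
  Z3: Z = jωL = j·1.363e+04·0.00147 = 0 + j20.04 Ω
Step 3 — With the output port shorted to ground, the output series arm Z2 runs from the junction to ground; the shunt arm Z3 also runs from the junction to ground. They appear in parallel: Z3 || Z2 = 0 + j19.78 Ω.
Step 4 — Series with input arm Z1: Z_in = Z1 + (Z3 || Z2) = 0 + j58.91 Ω = 58.91∠90.0° Ω.
Step 5 — Power factor: PF = cos(φ) = Re(Z)/|Z| = 0/58.91 = 0.
Step 6 — Type: Im(Z) = 58.91 ⇒ lagging (phase φ = 90.0°).

PF = 0 (lagging, φ = 90.0°)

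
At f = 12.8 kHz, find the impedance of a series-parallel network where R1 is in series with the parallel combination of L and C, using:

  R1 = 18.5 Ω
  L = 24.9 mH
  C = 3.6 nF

Step 1 — Angular frequency: ω = 2π·f = 2π·1.28e+04 = 8.042e+04 rad/s.
Step 2 — Component impedances:
  R1: Z = R = 18.5 Ω
  L: Z = jωL = j·8.042e+04·0.0249 = 0 + j2003 Ω
  C: Z = 1/(jωC) = -j/(ω·C) = 0 - j3454 Ω
Step 3 — Parallel branch: L || C = 1/(1/L + 1/C) = 0 + j4766 Ω.
Step 4 — Series with R1: Z_total = R1 + (L || C) = 18.5 + j4766 Ω = 4766∠89.8° Ω.

Z = 18.5 + j4766 Ω = 4766∠89.8° Ω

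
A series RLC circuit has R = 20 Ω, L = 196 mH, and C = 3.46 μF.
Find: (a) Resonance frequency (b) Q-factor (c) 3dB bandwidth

Step 1 — Resonance: ω₀ = 1/√(LC) = 1/√(0.196·3.46e-06) = 1214 rad/s.
Step 2 — f₀ = ω₀/(2π) = 193.3 Hz.
Step 3 — Series Q: Q = ω₀L/R = 1214·0.196/20 = 11.9.
Step 4 — Bandwidth: Δω = ω₀/Q = 102 rad/s; BW = Δω/(2π) = 16.24 Hz.

(a) f₀ = 193.3 Hz  (b) Q = 11.9  (c) BW = 16.24 Hz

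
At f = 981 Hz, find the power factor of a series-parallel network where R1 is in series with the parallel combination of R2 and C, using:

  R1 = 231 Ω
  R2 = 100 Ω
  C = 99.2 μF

Step 1 — Angular frequency: ω = 2π·f = 2π·981 = 6164 rad/s.
Step 2 — Component impedances:
  R1: Z = R = 231 Ω
  R2: Z = R = 100 Ω
  C: Z = 1/(jωC) = -j/(ω·C) = 0 - j1.635 Ω
Step 3 — Parallel branch: R2 || C = 1/(1/R2 + 1/C) = 0.02674 - j1.635 Ω.
Step 4 — Series with R1: Z_total = R1 + (R2 || C) = 231 - j1.635 Ω = 231∠-0.4° Ω.
Step 5 — Power factor: PF = cos(φ) = Re(Z)/|Z| = 231/231 = 1.
Step 6 — Type: Im(Z) = -1.635 ⇒ leading (phase φ = -0.4°).

PF = 1 (leading, φ = -0.4°)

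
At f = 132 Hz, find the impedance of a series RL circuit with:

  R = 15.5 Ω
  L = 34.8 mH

Step 1 — Angular frequency: ω = 2π·f = 2π·132 = 829.4 rad/s.
Step 2 — Component impedances:
  R: Z = R = 15.5 Ω
  L: Z = jωL = j·829.4·0.0348 = 0 + j28.86 Ω
Step 3 — Series combination: Z_total = R + L = 15.5 + j28.86 Ω = 32.76∠61.8° Ω.

Z = 15.5 + j28.86 Ω = 32.76∠61.8° Ω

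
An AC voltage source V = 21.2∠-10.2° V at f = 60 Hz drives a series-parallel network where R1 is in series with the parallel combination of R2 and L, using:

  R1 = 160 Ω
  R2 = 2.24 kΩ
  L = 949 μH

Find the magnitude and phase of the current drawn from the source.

Step 1 — Angular frequency: ω = 2π·f = 2π·60 = 377 rad/s.
Step 2 — Component impedances:
  R1: Z = R = 160 Ω
  R2: Z = R = 2240 Ω
  L: Z = jωL = j·377·0.000949 = 0 + j0.3578 Ω
Step 3 — Parallel branch: R2 || L = 1/(1/R2 + 1/L) = 5.714e-05 + j0.3578 Ω.
Step 4 — Series with R1: Z_total = R1 + (R2 || L) = 160 + j0.3578 Ω = 160∠0.1° Ω.
Step 5 — Source phasor: V = 21.2∠-10.2° V = 20.86 - j3.754 V.
Step 6 — Ohm's law: I = V / Z_total = (20.86 - j3.754) / (160 + j0.3578) = 0.1304 - j0.02376 A.
Step 7 — Convert to polar: |I| = 0.1325 A, ∠I = -10.3°.

I = 0.1325∠-10.3° A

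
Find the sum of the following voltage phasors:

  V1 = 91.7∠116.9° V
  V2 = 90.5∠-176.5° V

Step 1 — Convert each phasor to rectangular form:
  V1 = 91.7·(cos(116.9°) + j·sin(116.9°)) = -41.49 + j81.78 V
  V2 = 90.5·(cos(-176.5°) + j·sin(-176.5°)) = -90.33 - j5.525 V
Step 2 — Sum components: V_total = -131.8 + j76.25 V.
Step 3 — Convert to polar: |V_total| = 152.3 V, ∠V_total = 150.0°.

V_total = 152.3∠150.0° V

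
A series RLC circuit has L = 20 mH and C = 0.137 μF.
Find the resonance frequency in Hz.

Step 1 — Resonance condition Im(Z)=0 gives ω₀ = 1/√(LC).
Step 2 — ω₀ = 1/√(0.02·1.37e-07) = 1.91e+04 rad/s.
Step 3 — f₀ = ω₀/(2π) = 3040 Hz.

f₀ = 3040 Hz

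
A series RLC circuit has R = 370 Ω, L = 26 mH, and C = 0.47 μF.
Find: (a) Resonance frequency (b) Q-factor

Step 1 — Resonance condition Im(Z)=0 gives ω₀ = 1/√(LC).
Step 2 — ω₀ = 1/√(0.026·4.7e-07) = 9046 rad/s.
Step 3 — f₀ = ω₀/(2π) = 1440 Hz.
Step 4 — Series Q: Q = ω₀L/R = 9046·0.026/370 = 0.6357.

(a) f₀ = 1440 Hz  (b) Q = 0.6357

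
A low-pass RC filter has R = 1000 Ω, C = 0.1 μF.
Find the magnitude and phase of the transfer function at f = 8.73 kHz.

Step 1 — Angular frequency: ω = 2π·8730 = 5.485e+04 rad/s.
Step 2 — Transfer function: H(jω) = 1/(1 + jωRC).
Step 3 — Denominator: 1 + jωRC = 1 + j·5.485e+04·1000·1e-07 = 1 + j5.485.
Step 4 — H = 0.03217 - j0.1764.
Step 5 — Magnitude: |H| = 0.1794 (-14.9 dB); phase: φ = -79.7°.

|H| = 0.1794 (-14.9 dB), φ = -79.7°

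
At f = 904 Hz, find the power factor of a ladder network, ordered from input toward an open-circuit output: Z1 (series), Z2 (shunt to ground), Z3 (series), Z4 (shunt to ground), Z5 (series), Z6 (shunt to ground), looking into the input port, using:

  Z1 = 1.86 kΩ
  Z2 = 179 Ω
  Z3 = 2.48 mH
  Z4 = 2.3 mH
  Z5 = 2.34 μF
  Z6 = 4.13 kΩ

Step 1 — Angular frequency: ω = 2π·f = 2π·904 = 5680 rad/s.
Step 2 — Component impedances:
  Z1: Z = R = 1860 Ω
  Z2: Z = R = 179 Ω
  Z3: Z = jωL = j·5680·0.00248 = 0 + j14.09 Ω
  Z4: Z = jωL = j·5680·0.0023 = 0 + j13.06 Ω
  Z5: Z = 1/(jωC) = -j/(ω·C) = 0 - j75.24 Ω
  Z6: Z = R = 4130 Ω
Step 3 — Ladder network (open output): work backward from the far end, alternating series and parallel combinations. Z_in = 1864 + j26.53 Ω = 1864∠0.8° Ω.
Step 4 — Power factor: PF = cos(φ) = Re(Z)/|Z| = 1864.1/1864.3 = 0.9999.
Step 5 — Type: Im(Z) = 26.53 ⇒ lagging (phase φ = 0.8°).

PF = 0.9999 (lagging, φ = 0.8°)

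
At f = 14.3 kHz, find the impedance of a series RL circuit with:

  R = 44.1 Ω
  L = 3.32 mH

Step 1 — Angular frequency: ω = 2π·f = 2π·1.43e+04 = 8.985e+04 rad/s.
Step 2 — Component impedances:
  R: Z = R = 44.1 Ω
  L: Z = jωL = j·8.985e+04·0.00332 = 0 + j298.3 Ω
Step 3 — Series combination: Z_total = R + L = 44.1 + j298.3 Ω = 301.5∠81.6° Ω.

Z = 44.1 + j298.3 Ω = 301.5∠81.6° Ω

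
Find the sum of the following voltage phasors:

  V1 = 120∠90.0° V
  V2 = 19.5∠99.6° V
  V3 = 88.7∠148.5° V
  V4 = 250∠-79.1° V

Step 1 — Convert each phasor to rectangular form:
  V1 = 120·(cos(90.0°) + j·sin(90.0°)) = 0 + j120 V
  V2 = 19.5·(cos(99.6°) + j·sin(99.6°)) = -3.252 + j19.23 V
  V3 = 88.7·(cos(148.5°) + j·sin(148.5°)) = -75.63 + j46.35 V
  V4 = 250·(cos(-79.1°) + j·sin(-79.1°)) = 47.27 - j245.5 V
Step 2 — Sum components: V_total = -31.61 - j59.92 V.
Step 3 — Convert to polar: |V_total| = 67.74 V, ∠V_total = -117.8°.

V_total = 67.74∠-117.8° V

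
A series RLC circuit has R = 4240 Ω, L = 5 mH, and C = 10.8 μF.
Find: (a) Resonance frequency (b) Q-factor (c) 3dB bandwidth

Step 1 — Resonance: ω₀ = 1/√(LC) = 1/√(0.005·1.08e-05) = 4303 rad/s.
Step 2 — f₀ = ω₀/(2π) = 684.9 Hz.
Step 3 — Series Q: Q = ω₀L/R = 4303·0.005/4240 = 0.005075.
Step 4 — Bandwidth: Δω = ω₀/Q = 8.48e+05 rad/s; BW = Δω/(2π) = 1.35e+05 Hz.

(a) f₀ = 684.9 Hz  (b) Q = 0.005075  (c) BW = 1.35e+05 Hz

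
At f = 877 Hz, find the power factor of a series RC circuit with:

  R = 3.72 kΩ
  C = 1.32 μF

Step 1 — Angular frequency: ω = 2π·f = 2π·877 = 5510 rad/s.
Step 2 — Component impedances:
  R: Z = R = 3720 Ω
  C: Z = 1/(jωC) = -j/(ω·C) = 0 - j137.5 Ω
Step 3 — Series combination: Z_total = R + C = 3720 - j137.5 Ω = 3723∠-2.1° Ω.
Step 4 — Power factor: PF = cos(φ) = Re(Z)/|Z| = 3720/3722.5 = 0.9993.
Step 5 — Type: Im(Z) = -137.5 ⇒ leading (phase φ = -2.1°).

PF = 0.9993 (leading, φ = -2.1°)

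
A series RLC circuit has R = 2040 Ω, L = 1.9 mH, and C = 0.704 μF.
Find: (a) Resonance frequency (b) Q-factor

Step 1 — Resonance condition Im(Z)=0 gives ω₀ = 1/√(LC).
Step 2 — ω₀ = 1/√(0.0019·7.04e-07) = 2.734e+04 rad/s.
Step 3 — f₀ = ω₀/(2π) = 4352 Hz.
Step 4 — Series Q: Q = ω₀L/R = 2.734e+04·0.0019/2040 = 0.02547.

(a) f₀ = 4352 Hz  (b) Q = 0.02547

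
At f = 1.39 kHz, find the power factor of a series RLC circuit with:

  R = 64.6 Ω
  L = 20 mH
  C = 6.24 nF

Step 1 — Angular frequency: ω = 2π·f = 2π·1390 = 8734 rad/s.
Step 2 — Component impedances:
  R: Z = R = 64.6 Ω
  L: Z = jωL = j·8734·0.02 = 0 + j174.7 Ω
  C: Z = 1/(jωC) = -j/(ω·C) = 0 - j1.835e+04 Ω
Step 3 — Series combination: Z_total = R + L + C = 64.6 - j1.817e+04 Ω = 1.817e+04∠-89.8° Ω.
Step 4 — Power factor: PF = cos(φ) = Re(Z)/|Z| = 64.6/18175 = 0.003554.
Step 5 — Type: Im(Z) = -1.817e+04 ⇒ leading (phase φ = -89.8°).

PF = 0.003554 (leading, φ = -89.8°)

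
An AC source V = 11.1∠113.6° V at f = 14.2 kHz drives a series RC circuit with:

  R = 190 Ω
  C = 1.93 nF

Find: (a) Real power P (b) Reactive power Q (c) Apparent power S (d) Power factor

Step 1 — Angular frequency: ω = 2π·f = 2π·1.42e+04 = 8.922e+04 rad/s.
Step 2 — Component impedances:
  R: Z = R = 190 Ω
  C: Z = 1/(jωC) = -j/(ω·C) = 0 - j5807 Ω
Step 3 — Series combination: Z_total = R + C = 190 - j5807 Ω = 5810∠-88.1° Ω.
Step 4 — Source phasor: V = 11.1∠113.6° V = -4.444 + j10.17 V.
Step 5 — Current: I = V / Z = -0.001775 - j0.0007072 A = 0.00191∠-158.3° A.
Step 6 — Complex power: S = V·I* = 0.0006934 - j0.02119 VA.
Step 7 — Real power: P = Re(S) = 0.0006934 W.
Step 8 — Reactive power: Q = Im(S) = -0.02119 VAR.
Step 9 — Apparent power: |S| = 0.02121 VA.
Step 10 — Power factor: PF = P/|S| = 0.0327 (leading).

(a) P = 0.0006934 W  (b) Q = -0.02119 VAR  (c) S = 0.02121 VA  (d) PF = 0.0327 (leading)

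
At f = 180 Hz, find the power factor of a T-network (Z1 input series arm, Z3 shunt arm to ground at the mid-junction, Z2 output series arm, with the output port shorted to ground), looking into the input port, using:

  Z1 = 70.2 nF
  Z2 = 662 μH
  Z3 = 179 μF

Step 1 — Angular frequency: ω = 2π·f = 2π·180 = 1131 rad/s.
Step 2 — Component impedances:
  Z1: Z = 1/(jωC) = -j/(ω·C) = 0 - j1.26e+04 Ω
  Z2: Z = jωL = j·1131·0.000662 = 0 + j0.7487 Ω
  Z3: Z = 1/(jωC) = -j/(ω·C) = 0 - j4.94 Ω
Step 3 — With the output port shorted to ground, the output series arm Z2 runs from the junction to ground; the shunt arm Z3 also runs from the junction to ground. They appear in parallel: Z3 || Z2 = 0 + j0.8825 Ω.
Step 4 — Series with input arm Z1: Z_in = Z1 + (Z3 || Z2) = 0 - j1.259e+04 Ω = 1.259e+04∠-90.0° Ω.
Step 5 — Power factor: PF = cos(φ) = Re(Z)/|Z| = 0/1.259e+04 = 0.
Step 6 — Type: Im(Z) = -1.259e+04 ⇒ leading (phase φ = -90.0°).

PF = 0 (leading, φ = -90.0°)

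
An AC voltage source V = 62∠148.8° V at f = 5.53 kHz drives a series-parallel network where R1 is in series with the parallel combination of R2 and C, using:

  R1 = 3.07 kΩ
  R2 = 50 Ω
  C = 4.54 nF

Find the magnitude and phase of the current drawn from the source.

Step 1 — Angular frequency: ω = 2π·f = 2π·5530 = 3.475e+04 rad/s.
Step 2 — Component impedances:
  R1: Z = R = 3070 Ω
  R2: Z = R = 50 Ω
  C: Z = 1/(jωC) = -j/(ω·C) = 0 - j6339 Ω
Step 3 — Parallel branch: R2 || C = 1/(1/R2 + 1/C) = 50 - j0.3943 Ω.
Step 4 — Series with R1: Z_total = R1 + (R2 || C) = 3120 - j0.3943 Ω = 3120∠-0.0° Ω.
Step 5 — Source phasor: V = 62∠148.8° V = -53.03 + j32.12 V.
Step 6 — Ohm's law: I = V / Z_total = (-53.03 + j32.12) / (3120 - j0.3943) = -0.017 + j0.01029 A.
Step 7 — Convert to polar: |I| = 0.01987 A, ∠I = 148.8°.

I = 0.01987∠148.8° A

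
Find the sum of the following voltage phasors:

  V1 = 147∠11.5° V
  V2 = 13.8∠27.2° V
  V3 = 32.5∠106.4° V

Step 1 — Convert each phasor to rectangular form:
  V1 = 147·(cos(11.5°) + j·sin(11.5°)) = 144 + j29.31 V
  V2 = 13.8·(cos(27.2°) + j·sin(27.2°)) = 12.27 + j6.308 V
  V3 = 32.5·(cos(106.4°) + j·sin(106.4°)) = -9.176 + j31.18 V
Step 2 — Sum components: V_total = 147.1 + j66.79 V.
Step 3 — Convert to polar: |V_total| = 161.6 V, ∠V_total = 24.4°.

V_total = 161.6∠24.4° V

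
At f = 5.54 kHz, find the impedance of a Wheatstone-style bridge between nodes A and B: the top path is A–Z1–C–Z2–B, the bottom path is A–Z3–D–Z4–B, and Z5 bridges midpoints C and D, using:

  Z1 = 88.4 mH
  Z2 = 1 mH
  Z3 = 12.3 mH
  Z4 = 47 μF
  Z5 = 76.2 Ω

Step 1 — Angular frequency: ω = 2π·f = 2π·5540 = 3.481e+04 rad/s.
Step 2 — Component impedances:
  Z1: Z = jωL = j·3.481e+04·0.0884 = 0 + j3077 Ω
  Z2: Z = jωL = j·3.481e+04·0.001 = 0 + j34.81 Ω
  Z3: Z = jωL = j·3.481e+04·0.0123 = 0 + j428.1 Ω
  Z4: Z = 1/(jωC) = -j/(ω·C) = 0 - j0.6112 Ω
  Z5: Z = R = 76.2 Ω
Step 3 — Bridge requires nodal analysis (the Z5 bridge couples midpoints C and D, so the two paths cannot be reduced to a simple series/parallel combination). Setting node B to ground and injecting 1 A at node A, the 3-node admittance system at A, C, D solves to V_A = Z_AB = 0.2464 + j375.8 Ω = 375.8∠90.0° Ω.

Z = 0.2464 + j375.8 Ω = 375.8∠90.0° Ω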